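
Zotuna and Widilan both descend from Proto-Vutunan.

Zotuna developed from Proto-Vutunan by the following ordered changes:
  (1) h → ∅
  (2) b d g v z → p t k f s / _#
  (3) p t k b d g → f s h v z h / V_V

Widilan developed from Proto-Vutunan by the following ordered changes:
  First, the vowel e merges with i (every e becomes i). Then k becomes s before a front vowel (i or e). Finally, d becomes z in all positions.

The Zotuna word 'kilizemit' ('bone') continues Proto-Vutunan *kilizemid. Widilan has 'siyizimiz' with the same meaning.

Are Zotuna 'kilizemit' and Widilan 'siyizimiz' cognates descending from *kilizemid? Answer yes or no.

Derive the expected Widilan reflex of *kilizemid:
Widilan: *kilizemid
  kilizemid → kilizimid   [vowel merger]
  kilizimid → silizimid   [palatalisation]
  silizimid → silizimiz   [unconditioned shift]
  giving Widilan silizimiz.
The regular Widilan reflex would be 'silizimiz', but the attested form is 'siyizimiz'. The correspondence is irregular, so they are not cognates (the Widilan form has a different source).

no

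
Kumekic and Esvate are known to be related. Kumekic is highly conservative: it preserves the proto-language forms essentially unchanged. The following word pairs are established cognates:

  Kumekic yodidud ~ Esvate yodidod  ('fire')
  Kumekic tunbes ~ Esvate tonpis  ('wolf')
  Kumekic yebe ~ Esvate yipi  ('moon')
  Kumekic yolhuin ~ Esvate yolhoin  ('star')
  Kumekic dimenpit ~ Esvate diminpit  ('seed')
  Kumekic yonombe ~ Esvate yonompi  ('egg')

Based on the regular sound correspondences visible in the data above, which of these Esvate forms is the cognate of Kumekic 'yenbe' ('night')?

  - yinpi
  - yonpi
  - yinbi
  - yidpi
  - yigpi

yinpi

dimenpit ~ diminpit — Kumekic e corresponds to Esvate i after a consonant, before a nasal.
tunbes ~ tonpis, yonombe ~ yonompi — Kumekic b corresponds to Esvate p after a consonant, before a front vowel.
yebe ~ yipi, yonombe ~ yonompi — Kumekic e corresponds to Esvate i word-finally.
Applying these to Kumekic 'yenbe':
  yenbe → yinbe   (e→i after a consonant, before a nasal)
  yinbe → yinpe   (b→p after a consonant, before a front vowel)
  yinpe → yinpi   (e→i word-finally)
So the Esvate cognate is 'yinpi'.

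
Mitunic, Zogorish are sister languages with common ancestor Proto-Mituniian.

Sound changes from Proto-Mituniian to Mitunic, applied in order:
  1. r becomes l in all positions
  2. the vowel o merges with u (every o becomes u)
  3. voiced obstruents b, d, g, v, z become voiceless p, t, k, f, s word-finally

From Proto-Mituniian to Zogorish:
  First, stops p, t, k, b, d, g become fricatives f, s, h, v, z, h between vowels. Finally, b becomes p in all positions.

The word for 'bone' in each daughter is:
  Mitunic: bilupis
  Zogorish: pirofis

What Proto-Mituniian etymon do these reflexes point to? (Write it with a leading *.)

*biropis

Position 3: Mitunic has l, Zogorish has r. Zogorish preserves r here (none of its changes turn any other segment into r), so the proto-segment is *r.
Position 1: Mitunic has b, Zogorish has p. Mitunic preserves b here (none of its changes turn any other segment into b), so the proto-segment is *b.
This points to *biropis. Verify forward in each daughter:
Mitunic: start from *biropis.
  rule 1 (unconditioned shift): biropis → bilopis
  rule 2 (vowel merger): bilopis → bilupis
  rule 3: no change — bilupis
  ⇒ Mitunic bilupis
Zogorish: *biropis
  biropis → birofis   [intervocalic lenition]
  birofis → pirofis   [unconditioned shift]
  giving Zogorish pirofis.
Only *biropis yields all of Mitunic bilupis, Zogorish pirofis.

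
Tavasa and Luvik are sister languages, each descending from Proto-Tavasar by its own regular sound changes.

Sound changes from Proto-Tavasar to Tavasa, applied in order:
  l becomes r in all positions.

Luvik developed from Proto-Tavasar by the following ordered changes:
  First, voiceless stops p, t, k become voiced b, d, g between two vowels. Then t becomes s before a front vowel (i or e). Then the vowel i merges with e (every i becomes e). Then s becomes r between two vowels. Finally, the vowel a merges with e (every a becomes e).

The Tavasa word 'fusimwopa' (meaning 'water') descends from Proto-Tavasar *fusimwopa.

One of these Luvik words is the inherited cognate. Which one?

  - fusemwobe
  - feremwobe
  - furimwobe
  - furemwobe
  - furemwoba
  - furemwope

furemwobe

Luvik: *fusimwopa
  fusimwopa → fusimwoba   [intervocalic voicing]
  fusimwoba (rule 2 does not apply)
  fusimwoba → fusemwoba   [vowel merger]
  fusemwoba → furemwoba   [rhotacism]
  furemwoba → furemwobe   [vowel merger]
  giving Luvik furemwobe.
Among the options, 'furemwobe' alone shows every Luvik change applied in order.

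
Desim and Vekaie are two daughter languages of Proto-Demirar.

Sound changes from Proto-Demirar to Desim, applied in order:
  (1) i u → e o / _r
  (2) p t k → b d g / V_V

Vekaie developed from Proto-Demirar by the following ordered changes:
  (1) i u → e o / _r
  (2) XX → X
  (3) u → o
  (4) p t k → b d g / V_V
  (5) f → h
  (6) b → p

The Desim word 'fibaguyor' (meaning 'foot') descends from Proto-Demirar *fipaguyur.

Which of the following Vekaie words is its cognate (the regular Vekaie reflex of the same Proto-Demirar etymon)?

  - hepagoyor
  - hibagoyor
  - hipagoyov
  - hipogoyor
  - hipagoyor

hipagoyor

Vekaie: *fipaguyur > fipaguyor > fipagoyor > fibagoyor > hibagoyor > hipagoyor  (by pre-rhotic lowering, vowel merger, intervocalic voicing, unconditioned shift, unconditioned shift)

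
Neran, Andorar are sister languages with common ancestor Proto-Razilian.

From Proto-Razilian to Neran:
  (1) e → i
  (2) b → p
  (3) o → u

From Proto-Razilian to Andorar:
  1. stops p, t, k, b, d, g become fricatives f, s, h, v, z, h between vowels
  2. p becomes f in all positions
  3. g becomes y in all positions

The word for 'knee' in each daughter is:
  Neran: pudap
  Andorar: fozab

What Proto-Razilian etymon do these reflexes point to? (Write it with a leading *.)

*podab

Position 5: Neran has p, Andorar has b. Andorar preserves b here (none of its changes turn any other segment into b), so the proto-segment is *b.
Position 2: Neran has u, Andorar has o. Andorar preserves o here (none of its changes turn any other segment into o), so the proto-segment is *o.
Position 1: Neran has p, Andorar has f. Taking the neighbouring segments as reconstructed: Neran p could go back to *p or *b; Andorar f could go back to *p or *f — the one source consistent with every daughter is *p.
Verify the candidate proto-form against each daughter:
Neran: *podab > podap > pudap  (by unconditioned shift, vowel merger)
Andorar: *podab
  podab → pozab   [intervocalic lenition]
  pozab → fozab   [unconditioned shift]
  fozab (rule 3 does not apply)
  giving Andorar fozab.
*podab is the unique common source.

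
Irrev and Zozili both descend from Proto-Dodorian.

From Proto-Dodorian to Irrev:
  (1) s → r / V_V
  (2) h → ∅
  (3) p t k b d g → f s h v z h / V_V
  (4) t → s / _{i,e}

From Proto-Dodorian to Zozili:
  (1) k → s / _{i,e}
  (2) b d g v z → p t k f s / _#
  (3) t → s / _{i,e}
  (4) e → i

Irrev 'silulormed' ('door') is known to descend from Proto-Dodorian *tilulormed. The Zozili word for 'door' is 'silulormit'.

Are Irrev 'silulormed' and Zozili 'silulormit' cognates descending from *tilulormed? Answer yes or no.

Derive the expected Zozili reflex of *tilulormed:
Zozili: *tilulormed > tilulormet > silulormet > silulormit  (by final devoicing, palatalisation, vowel merger)
Zozili 'silulormit' matches the regular reflex exactly, so the pair is cognate.

yes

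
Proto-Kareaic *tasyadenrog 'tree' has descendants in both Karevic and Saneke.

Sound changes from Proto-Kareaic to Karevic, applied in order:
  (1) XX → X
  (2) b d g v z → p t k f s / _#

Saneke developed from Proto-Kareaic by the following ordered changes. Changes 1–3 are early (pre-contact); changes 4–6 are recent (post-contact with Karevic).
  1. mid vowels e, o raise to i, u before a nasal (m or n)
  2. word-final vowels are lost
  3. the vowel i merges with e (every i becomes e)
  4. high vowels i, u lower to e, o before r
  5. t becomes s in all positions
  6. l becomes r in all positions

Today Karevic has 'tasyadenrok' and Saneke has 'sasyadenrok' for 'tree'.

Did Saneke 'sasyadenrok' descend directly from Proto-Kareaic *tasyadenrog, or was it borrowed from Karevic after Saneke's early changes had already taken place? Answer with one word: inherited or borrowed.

borrowed

If inherited, *tasyadenrog would pass through all of Saneke's changes:
Saneke: *tasyadenrog
  tasyadenrog → tasyadinrog   [pre-nasal raising]
  tasyadinrog (rule 2 does not apply)
  tasyadinrog → tasyadenrog   [vowel merger]
  tasyadenrog (rule 4 does not apply)
  tasyadenrog → sasyadenrog   [unconditioned shift]
  sasyadenrog (rule 6 does not apply)
  giving Saneke sasyadenrog.
If borrowed from Karevic 'tasyadenrok' after the early changes, it would undergo only the recent ones:
  rule 4 (pre-rhotic lowering): no change (tasyadenrok)
  rule 5 (unconditioned shift): tasyadenrok → sasyadenrok
  rule 6 (unconditioned shift): no change (sasyadenrok)
  ⇒ as a loan: sasyadenrok
Saneke 'sasyadenrok' matches the loan outcome 'sasyadenrok', not the inherited 'sasyadenrog' — it skipped the early Saneke changes, so it was borrowed from Karevic.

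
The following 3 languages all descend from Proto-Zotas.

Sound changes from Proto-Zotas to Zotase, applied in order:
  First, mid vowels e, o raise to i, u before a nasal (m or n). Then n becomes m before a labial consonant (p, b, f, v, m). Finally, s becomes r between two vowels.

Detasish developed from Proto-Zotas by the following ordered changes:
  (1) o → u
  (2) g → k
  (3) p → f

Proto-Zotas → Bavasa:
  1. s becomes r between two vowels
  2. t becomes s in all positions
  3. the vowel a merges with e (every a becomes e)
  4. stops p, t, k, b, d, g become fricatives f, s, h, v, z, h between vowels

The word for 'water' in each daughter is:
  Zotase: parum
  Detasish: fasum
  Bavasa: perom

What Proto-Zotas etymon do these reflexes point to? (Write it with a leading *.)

*pasom

Position 4: Zotase has u, Detasish has u, Bavasa has o. Bavasa preserves o here (none of its changes turn any other segment into o), so the proto-segment is *o.
Position 3: Zotase has r, Detasish has s, Bavasa has r. Detasish preserves s here (none of its changes turn any other segment into s), so the proto-segment is *s.
Continuing position by position gives *pasom; check it forward:
Zotase: start from *pasom.
  rule 1 (pre-nasal raising): pasom → pasum
  rule 2: no change — pasum
  rule 3 (rhotacism): pasum → parum
  ⇒ Zotase parum
Detasish: *pasom > pasum > fasum  (by vowel merger, unconditioned shift)
Bavasa: *pasom
  pasom → parom   [rhotacism]
  parom (rule 2 does not apply)
  parom → perom   [vowel merger]
  perom (rule 4 does not apply)
  giving Bavasa perom.
*pasom is the unique common source.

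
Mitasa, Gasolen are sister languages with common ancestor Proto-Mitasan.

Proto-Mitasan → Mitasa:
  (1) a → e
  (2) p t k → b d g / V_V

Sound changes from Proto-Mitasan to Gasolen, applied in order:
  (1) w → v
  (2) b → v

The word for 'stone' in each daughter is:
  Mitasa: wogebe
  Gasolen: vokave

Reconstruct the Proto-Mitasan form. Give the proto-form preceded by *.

*wokabe

Position 4: Mitasa has e, Gasolen has a. Gasolen preserves a here (none of its changes turn any other segment into a), so the proto-segment is *a.
Position 5: Mitasa has b, Gasolen has v. Taking the neighbouring segments as reconstructed: Mitasa b could go back to *p or *b; Gasolen v could go back to *b or *v or *w — the one source consistent with every daughter is *b.
Continuing position by position gives *wokabe; check it forward:
Mitasa: *wokabe
  wokabe → wokebe   [vowel merger]
  wokebe → wogebe   [intervocalic voicing]
  giving Mitasa wogebe.
Gasolen: *wokabe > vokabe > vokave  (by unconditioned shift, unconditioned shift)
*wokabe is the unique common source.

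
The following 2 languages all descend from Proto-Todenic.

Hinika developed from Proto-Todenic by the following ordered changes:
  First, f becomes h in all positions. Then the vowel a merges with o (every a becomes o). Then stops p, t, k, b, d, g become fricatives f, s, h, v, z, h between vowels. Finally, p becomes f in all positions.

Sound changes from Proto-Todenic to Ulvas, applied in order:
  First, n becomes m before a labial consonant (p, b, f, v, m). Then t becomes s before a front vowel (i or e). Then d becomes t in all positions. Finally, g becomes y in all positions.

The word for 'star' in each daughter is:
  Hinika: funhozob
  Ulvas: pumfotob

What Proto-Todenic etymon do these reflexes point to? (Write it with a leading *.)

Position 4: Hinika has h, Ulvas has f. Ulvas preserves f here (none of its changes turn any other segment into f), so the proto-segment is *f.
Position 3: Hinika has n, Ulvas has m. Hinika preserves n here (none of its changes turn any other segment into n), so the proto-segment is *n.
Position 1: Hinika has f, Ulvas has p. Ulvas preserves p here (none of its changes turn any other segment into p), so the proto-segment is *p.
This points to *punfodob. Verify forward in each daughter:
Hinika: start from *punfodob.
  rule 1 (unconditioned shift): punfodob → punhodob
  rule 2: no change — punhodob
  rule 3 (intervocalic lenition): punhodob → punhozob
  rule 4 (unconditioned shift): punhozob → funhozob
  ⇒ Hinika funhozob
Ulvas: *punfodob > pumfodob > pumfotob  (by nasal place assimilation, unconditioned shift)
No other proto-form is consistent with every reflex, so the reconstruction is *punfodob.

*punfodob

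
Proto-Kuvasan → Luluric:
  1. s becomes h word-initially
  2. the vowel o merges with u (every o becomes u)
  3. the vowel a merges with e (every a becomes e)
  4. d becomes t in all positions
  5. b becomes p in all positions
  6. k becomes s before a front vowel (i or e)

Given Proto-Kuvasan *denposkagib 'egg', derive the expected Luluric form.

tenpussegip

Luluric: *denposkagib > denpuskagib > denpuskegib > tenpuskegib > tenpuskegip > tenpussegip  (by vowel merger, vowel merger, unconditioned shift, unconditioned shift, palatalisation)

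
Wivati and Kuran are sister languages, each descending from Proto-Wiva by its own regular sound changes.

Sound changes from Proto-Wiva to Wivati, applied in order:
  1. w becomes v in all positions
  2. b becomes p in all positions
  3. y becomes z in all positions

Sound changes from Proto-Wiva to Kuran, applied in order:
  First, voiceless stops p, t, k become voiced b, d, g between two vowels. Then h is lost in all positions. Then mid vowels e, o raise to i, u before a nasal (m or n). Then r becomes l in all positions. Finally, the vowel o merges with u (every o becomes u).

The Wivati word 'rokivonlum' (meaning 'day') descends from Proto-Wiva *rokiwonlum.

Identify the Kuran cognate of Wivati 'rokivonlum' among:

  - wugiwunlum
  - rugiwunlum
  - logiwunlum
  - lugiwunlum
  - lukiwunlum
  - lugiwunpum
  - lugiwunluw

lugiwunlum

Kuran: *rokiwonlum
  rokiwonlum → rogiwonlum   [intervocalic voicing]
  rogiwonlum (rule 2 does not apply)
  rogiwonlum → rogiwunlum   [pre-nasal raising]
  rogiwunlum → logiwunlum   [unconditioned shift]
  logiwunlum → lugiwunlum   [vowel merger]
  giving Kuran lugiwunlum.
Only 'lugiwunlum' matches the regular Kuran development of *rokiwonlum.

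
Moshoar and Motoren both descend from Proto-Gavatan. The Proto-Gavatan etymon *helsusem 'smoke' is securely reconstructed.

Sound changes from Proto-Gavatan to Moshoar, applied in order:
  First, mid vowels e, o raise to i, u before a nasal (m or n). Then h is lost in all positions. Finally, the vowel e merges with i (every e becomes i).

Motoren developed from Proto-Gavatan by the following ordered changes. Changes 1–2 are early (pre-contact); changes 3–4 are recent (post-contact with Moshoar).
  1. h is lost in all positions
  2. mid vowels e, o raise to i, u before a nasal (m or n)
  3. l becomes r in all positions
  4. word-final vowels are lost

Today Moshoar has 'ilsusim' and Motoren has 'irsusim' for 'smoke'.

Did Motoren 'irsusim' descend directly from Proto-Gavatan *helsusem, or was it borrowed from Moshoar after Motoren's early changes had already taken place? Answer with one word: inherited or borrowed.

borrowed

If inherited, *helsusem would pass through all of Motoren's changes:
Motoren: start from *helsusem.
  rule 1 (h-loss): helsusem → elsusem
  rule 2 (pre-nasal raising): elsusem → elsusim
  rule 3 (unconditioned shift): elsusim → ersusim
  rule 4: no change — ersusim
  ⇒ Motoren ersusim
If borrowed from Moshoar 'ilsusim' after the early changes, it would undergo only the recent ones:
  rule 3 (unconditioned shift): ilsusim → irsusim
  rule 4 (apocope): no change (irsusim)
  ⇒ as a loan: irsusim
Motoren 'irsusim' matches the loan outcome 'irsusim', not the inherited 'ersusim' — it skipped the early Motoren changes, so it was borrowed from Moshoar.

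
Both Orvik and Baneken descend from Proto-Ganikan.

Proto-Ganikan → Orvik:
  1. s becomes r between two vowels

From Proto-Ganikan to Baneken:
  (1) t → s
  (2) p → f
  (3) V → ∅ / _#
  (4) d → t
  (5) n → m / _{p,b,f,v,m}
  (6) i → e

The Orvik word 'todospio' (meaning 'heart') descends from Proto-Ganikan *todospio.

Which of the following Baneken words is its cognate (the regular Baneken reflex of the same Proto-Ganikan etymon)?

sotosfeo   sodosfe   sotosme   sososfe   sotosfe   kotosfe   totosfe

Baneken: *todospio
  todospio → sodospio   [unconditioned shift]
  sodospio → sodosfio   [unconditioned shift]
  sodosfio → sodosfi   [apocope]
  sodosfi → sotosfi   [unconditioned shift]
  sotosfi (rule 5 does not apply)
  sotosfi → sotosfe   [vowel merger]
  giving Baneken sotosfe.
Only 'sotosfe' matches the regular Baneken development of *todospio.

sotosfe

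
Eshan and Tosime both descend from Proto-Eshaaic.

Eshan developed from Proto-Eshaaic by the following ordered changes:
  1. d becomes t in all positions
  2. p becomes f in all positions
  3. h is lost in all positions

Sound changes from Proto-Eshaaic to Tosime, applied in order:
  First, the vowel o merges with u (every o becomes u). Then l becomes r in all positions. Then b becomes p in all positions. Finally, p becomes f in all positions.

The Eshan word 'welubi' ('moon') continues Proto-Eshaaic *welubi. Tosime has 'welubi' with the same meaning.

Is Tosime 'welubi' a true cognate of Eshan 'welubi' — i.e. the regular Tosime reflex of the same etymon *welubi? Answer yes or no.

no

Derive the expected Tosime reflex of *welubi:
Tosime: *welubi
  welubi (rule 1 does not apply)
  welubi → werubi   [unconditioned shift]
  werubi → werupi   [unconditioned shift]
  werupi → werufi   [unconditioned shift]
  giving Tosime werufi.
The regular Tosime reflex would be 'werufi', but the attested form is 'welubi'. The correspondence is irregular, so they are not cognates (the Tosime form has a different source).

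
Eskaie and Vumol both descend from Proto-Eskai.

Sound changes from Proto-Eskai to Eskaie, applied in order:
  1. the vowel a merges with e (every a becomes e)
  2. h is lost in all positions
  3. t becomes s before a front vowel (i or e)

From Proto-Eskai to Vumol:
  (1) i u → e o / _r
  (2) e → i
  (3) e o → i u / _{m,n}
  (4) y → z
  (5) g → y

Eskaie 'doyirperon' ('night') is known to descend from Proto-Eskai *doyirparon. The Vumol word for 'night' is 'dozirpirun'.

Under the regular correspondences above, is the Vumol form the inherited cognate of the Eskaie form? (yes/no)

no

Derive the expected Vumol reflex of *doyirparon:
Vumol: start from *doyirparon.
  rule 1 (pre-rhotic lowering): doyirparon → doyerparon
  rule 2 (vowel merger): doyerparon → doyirparon
  rule 3 (pre-nasal raising): doyirparon → doyirparun
  rule 4 (unconditioned shift): doyirparun → dozirparun
  rule 5: no change — dozirparun
  ⇒ Vumol dozirparun
The regular Vumol reflex would be 'dozirparun', but the attested form is 'dozirpirun'. The correspondence is irregular, so they are not cognates (the Vumol form has a different source).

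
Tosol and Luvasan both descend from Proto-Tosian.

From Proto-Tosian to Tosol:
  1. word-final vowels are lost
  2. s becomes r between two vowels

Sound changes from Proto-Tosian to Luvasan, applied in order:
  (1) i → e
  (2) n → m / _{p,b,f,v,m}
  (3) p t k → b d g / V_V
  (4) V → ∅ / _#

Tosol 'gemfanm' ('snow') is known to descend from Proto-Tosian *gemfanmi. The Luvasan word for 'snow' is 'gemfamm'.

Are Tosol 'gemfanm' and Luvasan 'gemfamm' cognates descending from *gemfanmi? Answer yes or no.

yes

Derive the expected Luvasan reflex of *gemfanmi:
Luvasan: *gemfanmi
  gemfanmi → gemfanme   [vowel merger]
  gemfanme → gemfamme   [nasal place assimilation]
  gemfamme (rule 3 does not apply)
  gemfamme → gemfamm   [apocope]
  giving Luvasan gemfamm.
Luvasan 'gemfamm' matches the regular reflex exactly, so the pair is cognate.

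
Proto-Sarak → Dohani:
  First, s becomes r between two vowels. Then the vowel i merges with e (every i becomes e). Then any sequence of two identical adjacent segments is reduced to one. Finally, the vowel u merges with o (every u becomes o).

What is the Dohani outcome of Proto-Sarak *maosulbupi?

maorolbope

Dohani: start from *maosulbupi.
  rule 1 (rhotacism): maosulbupi → maorulbupi
  rule 2 (vowel merger): maorulbupi → maorulbupe
  rule 3: no change — maorulbupe
  rule 4 (vowel merger): maorulbupe → maorolbope
  ⇒ Dohani maorolbope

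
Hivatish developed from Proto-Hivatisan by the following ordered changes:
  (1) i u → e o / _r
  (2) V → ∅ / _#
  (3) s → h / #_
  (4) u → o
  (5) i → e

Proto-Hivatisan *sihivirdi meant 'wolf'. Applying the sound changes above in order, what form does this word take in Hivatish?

heheverd

Hivatish: *sihivirdi > sihiverdi > sihiverd > hihiverd > heheverd  (by pre-rhotic lowering, apocope, debuccalisation, vowel merger)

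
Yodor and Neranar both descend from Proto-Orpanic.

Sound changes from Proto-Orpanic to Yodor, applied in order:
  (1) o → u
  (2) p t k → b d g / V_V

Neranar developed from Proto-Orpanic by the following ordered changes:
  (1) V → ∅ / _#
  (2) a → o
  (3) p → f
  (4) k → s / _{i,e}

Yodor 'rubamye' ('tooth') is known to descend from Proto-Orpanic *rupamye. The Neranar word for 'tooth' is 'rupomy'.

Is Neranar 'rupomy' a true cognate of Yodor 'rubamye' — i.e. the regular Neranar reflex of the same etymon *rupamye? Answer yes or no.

Derive the expected Neranar reflex of *rupamye:
Neranar: start from *rupamye.
  rule 1 (apocope): rupamye → rupamy
  rule 2 (vowel merger): rupamy → rupomy
  rule 3 (unconditioned shift): rupomy → rufomy
  rule 4: no change — rufomy
  ⇒ Neranar rufomy
The regular Neranar reflex would be 'rufomy', but the attested form is 'rupomy'. The correspondence is irregular, so they are not cognates (the Neranar form has a different source).

no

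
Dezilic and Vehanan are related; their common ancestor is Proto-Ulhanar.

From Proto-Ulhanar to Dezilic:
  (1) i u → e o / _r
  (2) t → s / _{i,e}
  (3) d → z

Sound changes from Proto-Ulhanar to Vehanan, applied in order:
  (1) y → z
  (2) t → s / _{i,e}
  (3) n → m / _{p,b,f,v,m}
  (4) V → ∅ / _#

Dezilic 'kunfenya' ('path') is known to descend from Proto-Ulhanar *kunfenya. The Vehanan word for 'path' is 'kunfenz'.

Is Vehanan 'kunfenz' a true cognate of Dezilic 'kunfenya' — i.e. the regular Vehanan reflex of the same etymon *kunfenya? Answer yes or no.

no

Derive the expected Vehanan reflex of *kunfenya:
Vehanan: start from *kunfenya.
  rule 1 (unconditioned shift): kunfenya → kunfenza
  rule 2: no change — kunfenza
  rule 3 (nasal place assimilation): kunfenza → kumfenza
  rule 4 (apocope): kumfenza → kumfenz
  ⇒ Vehanan kumfenz
The regular Vehanan reflex would be 'kumfenz', but the attested form is 'kunfenz'. The correspondence is irregular, so they are not cognates (the Vehanan form has a different source).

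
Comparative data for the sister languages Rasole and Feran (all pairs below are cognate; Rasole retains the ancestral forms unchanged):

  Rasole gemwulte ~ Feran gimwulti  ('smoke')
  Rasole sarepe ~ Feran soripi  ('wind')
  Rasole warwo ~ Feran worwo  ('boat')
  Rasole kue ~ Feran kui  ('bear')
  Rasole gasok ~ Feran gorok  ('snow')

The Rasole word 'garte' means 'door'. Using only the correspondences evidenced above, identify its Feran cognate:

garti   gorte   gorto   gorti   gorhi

sarepe ~ soripi, warwo ~ worwo — Rasole a corresponds to Feran o after a consonant, before r.
gemwulte ~ gimwulti, sarepe ~ soripi — Rasole e corresponds to Feran i word-finally.
Applying these to Rasole 'garte':
  garte → gorte   (a→o after a consonant, before r)
  gorte → gorti   (e→i word-finally)
So the Feran cognate is 'gorti'.

gorti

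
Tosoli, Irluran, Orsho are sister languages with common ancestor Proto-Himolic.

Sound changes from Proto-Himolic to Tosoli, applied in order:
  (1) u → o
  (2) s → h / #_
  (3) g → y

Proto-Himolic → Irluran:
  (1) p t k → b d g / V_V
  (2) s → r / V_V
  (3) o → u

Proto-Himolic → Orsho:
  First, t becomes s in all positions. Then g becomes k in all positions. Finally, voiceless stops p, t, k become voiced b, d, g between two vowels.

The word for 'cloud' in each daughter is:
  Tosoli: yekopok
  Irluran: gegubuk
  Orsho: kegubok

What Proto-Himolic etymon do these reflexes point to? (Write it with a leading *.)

*gekupok

Position 1: Tosoli has y, Irluran has g, Orsho has k. Taking the neighbouring segments as reconstructed: Tosoli y could go back to *g or *y; Irluran g can only go back to *g; Orsho k could go back to *k or *g — the one source consistent with every daughter is *g.
Position 4: Tosoli has o, Irluran has u, Orsho has u. Orsho preserves u here (none of its changes turn any other segment into u), so the proto-segment is *u.
Position 5: Tosoli has p, Irluran has b, Orsho has b. Tosoli preserves p here (none of its changes turn any other segment into p), so the proto-segment is *p.
Verify the candidate proto-form against each daughter:
Tosoli: start from *gekupok.
  rule 1 (vowel merger): gekupok → gekopok
  rule 2: no change — gekopok
  rule 3 (unconditioned shift): gekopok → yekopok
  ⇒ Tosoli yekopok
Irluran: *gekupok > gegubok > gegubuk  (by intervocalic voicing, vowel merger)
Orsho: *gekupok
  gekupok (rule 1 does not apply)
  gekupok → kekupok   [unconditioned shift]
  kekupok → kegubok   [intervocalic voicing]
  giving Orsho kegubok.
*gekupok is the unique common source.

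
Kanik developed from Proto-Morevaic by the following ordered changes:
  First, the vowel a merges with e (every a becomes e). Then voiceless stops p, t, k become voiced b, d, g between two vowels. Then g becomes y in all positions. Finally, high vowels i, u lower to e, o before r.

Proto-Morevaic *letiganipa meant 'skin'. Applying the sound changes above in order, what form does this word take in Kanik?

lediyenibe

Kanik: *letiganipa
  letiganipa → letigenipe   [vowel merger]
  letigenipe → ledigenibe   [intervocalic voicing]
  ledigenibe → lediyenibe   [unconditioned shift]
  lediyenibe (rule 4 does not apply)
  giving Kanik lediyenibe.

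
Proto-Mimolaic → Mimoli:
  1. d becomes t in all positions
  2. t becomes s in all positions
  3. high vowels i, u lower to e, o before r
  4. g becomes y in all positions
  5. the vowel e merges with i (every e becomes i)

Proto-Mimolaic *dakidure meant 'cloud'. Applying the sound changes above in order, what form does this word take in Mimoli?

Mimoli: start from *dakidure.
  rule 1 (unconditioned shift): dakidure → takiture
  rule 2 (unconditioned shift): takiture → sakisure
  rule 3 (pre-rhotic lowering): sakisure → sakisore
  rule 4: no change — sakisore
  rule 5 (vowel merger): sakisore → sakisori
  ⇒ Mimoli sakisori

sakisori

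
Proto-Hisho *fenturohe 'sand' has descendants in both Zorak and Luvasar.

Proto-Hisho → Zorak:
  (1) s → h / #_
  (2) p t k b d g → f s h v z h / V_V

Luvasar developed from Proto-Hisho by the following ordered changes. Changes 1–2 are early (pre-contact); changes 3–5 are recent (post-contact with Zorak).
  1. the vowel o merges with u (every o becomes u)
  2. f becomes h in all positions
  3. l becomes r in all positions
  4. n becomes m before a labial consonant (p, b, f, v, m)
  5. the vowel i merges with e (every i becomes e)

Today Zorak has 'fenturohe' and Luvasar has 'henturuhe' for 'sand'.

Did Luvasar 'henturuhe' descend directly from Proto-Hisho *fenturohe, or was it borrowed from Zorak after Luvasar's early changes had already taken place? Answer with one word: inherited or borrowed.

inherited

If inherited, *fenturohe would pass through all of Luvasar's changes:
Luvasar: *fenturohe
  fenturohe → fenturuhe   [vowel merger]
  fenturuhe → henturuhe   [unconditioned shift]
  henturuhe (rule 3 does not apply)
  henturuhe (rule 4 does not apply)
  henturuhe (rule 5 does not apply)
  giving Luvasar henturuhe.
If borrowed from Zorak 'fenturohe' after the early changes, it would undergo only the recent ones:
  rule 3 (unconditioned shift): no change (fenturohe)
  rule 4 (nasal place assimilation): no change (fenturohe)
  rule 5 (vowel merger): no change (fenturohe)
  ⇒ as a loan: fenturohe
Luvasar 'henturuhe' matches the inherited outcome exactly, so it is an inherited cognate, not a loan.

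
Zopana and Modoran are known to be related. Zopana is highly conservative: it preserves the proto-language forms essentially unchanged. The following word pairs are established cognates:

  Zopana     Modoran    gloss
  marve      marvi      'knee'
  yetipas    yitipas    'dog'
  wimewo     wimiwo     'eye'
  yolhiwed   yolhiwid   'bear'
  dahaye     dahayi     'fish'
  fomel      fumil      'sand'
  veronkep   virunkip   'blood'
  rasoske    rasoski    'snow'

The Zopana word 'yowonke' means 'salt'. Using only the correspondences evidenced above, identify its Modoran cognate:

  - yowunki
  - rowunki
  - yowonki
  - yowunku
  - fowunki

yowunki

veronkep ~ virunkip — Zopana o corresponds to Modoran u after a consonant, before a nasal.
marve ~ marvi, dahaye ~ dahayi — Zopana e corresponds to Modoran i word-finally.
Applying these to Zopana 'yowonke':
  yowonke → yowunke   (o→u after a consonant, before a nasal)
  yowunke → yowunki   (e→i word-finally)
So the Modoran cognate is 'yowunki'.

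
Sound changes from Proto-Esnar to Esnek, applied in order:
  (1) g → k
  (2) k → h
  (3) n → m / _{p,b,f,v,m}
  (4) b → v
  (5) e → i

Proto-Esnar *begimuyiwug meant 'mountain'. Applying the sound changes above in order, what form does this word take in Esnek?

Esnek: start from *begimuyiwug.
  rule 1 (unconditioned shift): begimuyiwug → bekimuyiwuk
  rule 2 (unconditioned shift): bekimuyiwuk → behimuyiwuh
  rule 3: no change — behimuyiwuh
  rule 4 (unconditioned shift): behimuyiwuh → vehimuyiwuh
  rule 5 (vowel merger): vehimuyiwuh → vihimuyiwuh
  ⇒ Esnek vihimuyiwuh

vihimuyiwuh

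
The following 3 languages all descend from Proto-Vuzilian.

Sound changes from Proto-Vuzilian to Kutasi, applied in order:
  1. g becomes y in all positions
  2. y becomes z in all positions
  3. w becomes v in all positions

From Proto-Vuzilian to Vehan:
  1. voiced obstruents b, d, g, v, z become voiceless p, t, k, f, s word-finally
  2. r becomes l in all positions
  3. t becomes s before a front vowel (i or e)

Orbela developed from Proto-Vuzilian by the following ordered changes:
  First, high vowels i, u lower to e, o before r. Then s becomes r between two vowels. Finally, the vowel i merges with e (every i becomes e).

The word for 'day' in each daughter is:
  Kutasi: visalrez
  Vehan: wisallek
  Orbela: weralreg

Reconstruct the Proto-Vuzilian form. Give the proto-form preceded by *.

Position 6: Kutasi has r, Vehan has l, Orbela has r. Kutasi preserves r here (none of its changes turn any other segment into r), so the proto-segment is *r.
Position 1: Kutasi has v, Vehan has w, Orbela has w. Vehan preserves w here (none of its changes turn any other segment into w), so the proto-segment is *w.
Position 3: Kutasi has s, Vehan has s, Orbela has r. Kutasi preserves s here (none of its changes turn any other segment into s), so the proto-segment is *s.
Continuing position by position gives *wisalreg; check it forward:
Kutasi: *wisalreg > wisalrey > wisalrez > visalrez  (by unconditioned shift, unconditioned shift, unconditioned shift)
Vehan: *wisalreg > wisalrek > wisallek  (by final devoicing, unconditioned shift)
Orbela: start from *wisalreg.
  rule 1: no change — wisalreg
  rule 2 (rhotacism): wisalreg → wiralreg
  rule 3 (vowel merger): wiralreg → weralreg
  ⇒ Orbela weralreg
*wisalreg is the unique common source.

*wisalreg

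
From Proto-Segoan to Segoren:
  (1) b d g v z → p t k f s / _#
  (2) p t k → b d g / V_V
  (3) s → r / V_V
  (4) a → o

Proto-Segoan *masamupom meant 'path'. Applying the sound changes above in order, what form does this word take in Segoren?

moromubom

Segoren: start from *masamupom.
  rule 1: no change — masamupom
  rule 2 (intervocalic voicing): masamupom → masamubom
  rule 3 (rhotacism): masamubom → maramubom
  rule 4 (vowel merger): maramubom → moromubom
  ⇒ Segoren moromubom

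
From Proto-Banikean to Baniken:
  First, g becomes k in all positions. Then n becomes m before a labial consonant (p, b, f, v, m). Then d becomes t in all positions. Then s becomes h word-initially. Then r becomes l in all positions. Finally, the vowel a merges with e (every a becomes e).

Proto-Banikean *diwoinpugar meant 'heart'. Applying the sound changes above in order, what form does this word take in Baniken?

tiwoimpukel

Baniken: *diwoinpugar
  diwoinpugar → diwoinpukar   [unconditioned shift]
  diwoinpukar → diwoimpukar   [nasal place assimilation]
  diwoimpukar → tiwoimpukar   [unconditioned shift]
  tiwoimpukar (rule 4 does not apply)
  tiwoimpukar → tiwoimpukal   [unconditioned shift]
  tiwoimpukal → tiwoimpukel   [vowel merger]
  giving Baniken tiwoimpukel.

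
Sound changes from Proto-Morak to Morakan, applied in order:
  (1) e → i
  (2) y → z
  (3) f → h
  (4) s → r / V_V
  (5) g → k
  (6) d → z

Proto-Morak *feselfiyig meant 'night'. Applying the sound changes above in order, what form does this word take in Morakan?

Morakan: *feselfiyig
  feselfiyig → fisilfiyig   [vowel merger]
  fisilfiyig → fisilfizig   [unconditioned shift]
  fisilfizig → hisilhizig   [unconditioned shift]
  hisilhizig → hirilhizig   [rhotacism]
  hirilhizig → hirilhizik   [unconditioned shift]
  hirilhizik (rule 6 does not apply)
  giving Morakan hirilhizik.

hirilhizik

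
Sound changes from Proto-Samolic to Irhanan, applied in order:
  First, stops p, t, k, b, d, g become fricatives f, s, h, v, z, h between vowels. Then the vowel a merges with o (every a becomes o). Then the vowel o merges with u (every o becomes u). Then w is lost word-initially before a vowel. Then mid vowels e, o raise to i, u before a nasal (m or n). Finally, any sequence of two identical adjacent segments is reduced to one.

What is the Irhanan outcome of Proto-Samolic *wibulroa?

Irhanan: *wibulroa > wivulroa > wivulroo > wivulruu > ivulruu > ivulru  (by intervocalic lenition, vowel merger, vowel merger, glide loss, degemination)

ivulru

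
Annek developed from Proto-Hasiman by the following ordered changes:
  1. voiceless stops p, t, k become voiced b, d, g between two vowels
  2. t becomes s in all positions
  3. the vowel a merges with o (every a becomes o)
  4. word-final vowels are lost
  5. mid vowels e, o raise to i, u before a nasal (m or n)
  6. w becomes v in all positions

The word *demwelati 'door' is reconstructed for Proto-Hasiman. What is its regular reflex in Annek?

dimvelod

Annek: start from *demwelati.
  rule 1 (intervocalic voicing): demwelati → demweladi
  rule 2: no change — demweladi
  rule 3 (vowel merger): demweladi → demwelodi
  rule 4 (apocope): demwelodi → demwelod
  rule 5 (pre-nasal raising): demwelod → dimwelod
  rule 6 (unconditioned shift): dimwelod → dimvelod
  ⇒ Annek dimvelod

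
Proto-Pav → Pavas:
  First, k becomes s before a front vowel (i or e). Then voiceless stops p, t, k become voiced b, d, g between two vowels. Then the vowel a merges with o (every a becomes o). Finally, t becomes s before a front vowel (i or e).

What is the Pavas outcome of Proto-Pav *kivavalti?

sivovolsi

Pavas: *kivavalti > sivavalti > sivovolti > sivovolsi  (by palatalisation, vowel merger, palatalisation)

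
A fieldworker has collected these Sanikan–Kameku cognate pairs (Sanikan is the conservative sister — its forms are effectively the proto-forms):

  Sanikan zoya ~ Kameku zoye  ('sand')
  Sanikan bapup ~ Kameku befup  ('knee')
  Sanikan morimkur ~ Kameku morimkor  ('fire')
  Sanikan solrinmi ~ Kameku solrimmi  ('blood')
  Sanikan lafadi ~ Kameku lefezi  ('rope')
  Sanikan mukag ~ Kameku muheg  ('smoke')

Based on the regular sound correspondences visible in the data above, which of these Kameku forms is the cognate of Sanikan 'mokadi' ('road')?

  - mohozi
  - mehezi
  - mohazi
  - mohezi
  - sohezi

mohezi

mukag ~ muheg — Sanikan k corresponds to Kameku h between vowels (before a back vowel).
lafadi ~ lefezi, mukag ~ muheg — Sanikan a corresponds to Kameku e after a consonant, before a consonant other than r, m, n, p, b, f, v.
lafadi ~ lefezi — Sanikan d corresponds to Kameku z between vowels (before a front vowel).
Applying these to Sanikan 'mokadi':
  mokadi → mohadi   (k→h between vowels (before a back vowel))
  mohadi → mohedi   (a→e after a consonant, before a consonant other than r, m, n, p, b, f, v)
  mohedi → mohezi   (d→z between vowels (before a front vowel))
So the Kameku cognate is 'mohezi'.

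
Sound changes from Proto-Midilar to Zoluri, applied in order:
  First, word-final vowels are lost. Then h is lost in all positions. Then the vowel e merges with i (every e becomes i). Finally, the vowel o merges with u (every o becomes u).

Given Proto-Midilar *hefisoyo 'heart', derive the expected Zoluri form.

ifisuy

Zoluri: start from *hefisoyo.
  rule 1 (apocope): hefisoyo → hefisoy
  rule 2 (h-loss): hefisoy → efisoy
  rule 3 (vowel merger): efisoy → ifisoy
  rule 4 (vowel merger): ifisoy → ifisuy
  ⇒ Zoluri ifisuy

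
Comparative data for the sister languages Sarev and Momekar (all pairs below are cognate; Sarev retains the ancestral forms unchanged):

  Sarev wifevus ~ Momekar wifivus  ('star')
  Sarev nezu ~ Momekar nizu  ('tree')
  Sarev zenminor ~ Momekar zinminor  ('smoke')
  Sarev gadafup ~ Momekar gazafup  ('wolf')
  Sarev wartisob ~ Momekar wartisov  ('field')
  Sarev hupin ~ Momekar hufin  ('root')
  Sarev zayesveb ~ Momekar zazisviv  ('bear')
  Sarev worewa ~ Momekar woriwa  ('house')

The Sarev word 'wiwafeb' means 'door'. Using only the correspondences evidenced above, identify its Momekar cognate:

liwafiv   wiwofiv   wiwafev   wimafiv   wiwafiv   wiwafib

wiwafiv

zayesveb ~ zazisviv — Sarev e corresponds to Momekar i after a consonant, before a labial obstruent.
wartisob ~ wartisov, zayesveb ~ zazisviv — Sarev b corresponds to Momekar v word-finally.
Applying these to Sarev 'wiwafeb':
  wiwafeb → wiwafib   (e→i after a consonant, before a labial obstruent)
  wiwafib → wiwafiv   (b→v word-finally)
So the Momekar cognate is 'wiwafiv'.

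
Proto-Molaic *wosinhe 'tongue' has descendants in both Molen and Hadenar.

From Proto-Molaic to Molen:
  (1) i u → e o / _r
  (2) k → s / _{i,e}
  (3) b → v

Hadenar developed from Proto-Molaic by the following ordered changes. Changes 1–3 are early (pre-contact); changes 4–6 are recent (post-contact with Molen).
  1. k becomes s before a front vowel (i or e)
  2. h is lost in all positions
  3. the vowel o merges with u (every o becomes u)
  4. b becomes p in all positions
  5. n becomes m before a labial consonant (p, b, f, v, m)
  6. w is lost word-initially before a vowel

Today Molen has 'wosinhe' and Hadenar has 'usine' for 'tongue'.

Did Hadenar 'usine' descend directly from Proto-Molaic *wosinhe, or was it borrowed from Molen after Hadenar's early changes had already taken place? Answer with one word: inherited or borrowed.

inherited

If inherited, *wosinhe would pass through all of Hadenar's changes:
Hadenar: start from *wosinhe.
  rule 1: no change — wosinhe
  rule 2 (h-loss): wosinhe → wosine
  rule 3 (vowel merger): wosine → wusine
  rule 4: no change — wusine
  rule 5: no change — wusine
  rule 6 (glide loss): wusine → usine
  ⇒ Hadenar usine
If borrowed from Molen 'wosinhe' after the early changes, it would undergo only the recent ones:
  rule 4 (unconditioned shift): no change (wosinhe)
  rule 5 (nasal place assimilation): no change (wosinhe)
  rule 6 (glide loss): wosinhe → osinhe
  ⇒ as a loan: osinhe
Hadenar 'usine' matches the inherited outcome exactly, so it is an inherited cognate, not a loan.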